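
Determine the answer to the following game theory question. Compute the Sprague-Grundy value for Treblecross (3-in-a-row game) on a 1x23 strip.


Treblecross: place X on empty cells; 3-in-a-row wins.
Playing within two cells of an existing X lets the opponent win at once, so sensible play treats the cells i-2..i+2 around each X as dead. The player left with no safe cell loses, so this is a normal-play take-away game on strips of safe cells.
Placing X at cell i (0-indexed) of a strip of k safe cells leaves independent strips of sizes max(0, i-2) and max(0, k-i-3). Hence G(k) = mex{ G(max(0,i-2)) XOR G(max(0,k-i-3)) : 0 <= i < k }, with G(0) = 0.
G(1): splits (0,0):0^0=0 -> mex({0}) = 1
G(2): splits (0,0):0^0=0 -> mex({0}) = 1
G(3): splits (0,0):0^0=0 -> mex({0}) = 1
G(4): splits (0,1):0^1=1 (0,0):0^0=0 -> mex({0, 1}) = 2
G(5): splits (0,2):0^1=1 (0,1):0^1=1 (0,0):0^0=0 -> mex({0, 1}) = 2
G(6) = mex({1}) = 0
G(7) = mex({0, 1, 2}) = 3
G(8) = mex({0, 1, 2}) = 3
G(9) = mex({0, 2}) = 1
G(10) = mex({0, 2, 3}) = 1
G(11) = mex({0, 3}) = 1
G(12) = mex({1, 3}) = 0
G(13) = mex({0, 1, 2, 3}) = 4
G(14) = mex({0, 1, 2}) = 3
G(15) = mex({0, 1, 2}) = 3
G(16) = mex({0, 1, 2, 4}) = 3
G(17) = mex({0, 1, 3, 4}) = 2
G(18) = mex({0, 1, 3, 4}) = 2
G(19) = mex({0, 1, 3, 5}) = 2
G(20) = mex({0, 1, 2, 3, 5}) = 4
G(21) = mex({0, 1, 2, 3, 5}) = 4
G(22) = mex({1, 2, 6}) = 0
G(23) = mex({0, 1, 2, 3, 4, 6}) = 5
Therefore G(23) = 5.

5


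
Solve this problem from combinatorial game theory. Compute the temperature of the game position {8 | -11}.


The game is {8 | -11}, a switch {a | b} with numbers a > b.
Cooling {a | b} by t gives {a - t | b + t}, which stops being hot when a - t = b + t, i.e. at t = (a - b)/2. So the temperature of a switch is (a - b)/2.
Temperature = (Left option - Right option) / 2
= (8 - (-11)) / 2
= 19 / 2
= 19/2

19/2


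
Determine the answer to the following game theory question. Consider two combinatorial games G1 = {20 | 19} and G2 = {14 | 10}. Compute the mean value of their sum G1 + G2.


G1 = {20 | 19}, G2 = {14 | 10}
Each is a switch {a | b} with numbers a > b; its mean value is (a + b)/2, and mean value is additive over game sums: m(G1 + G2) = m(G1) + m(G2).
Mean of G1 = (20 + (19))/2 = 39/2 = 39/2
Mean of G2 = (14 + (10))/2 = 24/2 = 12
Mean of G1 + G2 = 39/2 + 12 = 63/2

63/2


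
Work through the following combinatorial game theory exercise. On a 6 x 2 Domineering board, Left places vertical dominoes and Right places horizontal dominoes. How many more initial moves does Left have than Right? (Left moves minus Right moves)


Board is 6 x 2 (rows x cols).
Left (vertical) placements: (rows-1) * cols = 5 * 2 = 10
Right (horizontal) placements: rows * (cols-1) = 6 * 1 = 6
Advantage = Left - Right = 10 - 6 = 4

4


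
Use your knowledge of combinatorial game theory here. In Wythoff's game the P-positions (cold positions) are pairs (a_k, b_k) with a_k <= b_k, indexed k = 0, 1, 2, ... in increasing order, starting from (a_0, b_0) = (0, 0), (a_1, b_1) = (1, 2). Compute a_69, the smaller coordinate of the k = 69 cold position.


By Wythoff's theorem, a_k = floor(k * phi) and b_k = floor(k * phi^2) = a_k + k, where phi = (1 + sqrt(5))/2 is the golden ratio.
phi = (1 + sqrt(5))/2 = 1.618034
k = 69
k * phi = 69 * 1.618034 = 111.644345
a_69 = floor(k * phi) = 111

111


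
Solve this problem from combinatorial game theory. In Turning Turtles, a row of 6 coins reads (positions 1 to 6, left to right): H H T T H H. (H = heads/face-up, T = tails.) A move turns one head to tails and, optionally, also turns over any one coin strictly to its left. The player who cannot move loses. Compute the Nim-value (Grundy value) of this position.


Coins: H H T T H H
Key fact: a single head at position k behaves exactly like a Nim heap of size k (turning it to T and optionally flipping a coin at j < k corresponds to moving the heap from k to j, or to 0), and heads combine as a disjunctive sum (two heads at the same place would cancel, matching j XOR j = 0). So the Nim-value is the XOR of the 1-indexed positions of the heads.
Face-up positions (1-indexed): [1, 2, 5, 6]
XOR 0 with 1: 0 XOR 1 = 1
XOR 1 with 2: 1 XOR 2 = 3
XOR 3 with 5: 3 XOR 5 = 6
XOR 6 with 6: 6 XOR 6 = 0
Nim-value = 0

0


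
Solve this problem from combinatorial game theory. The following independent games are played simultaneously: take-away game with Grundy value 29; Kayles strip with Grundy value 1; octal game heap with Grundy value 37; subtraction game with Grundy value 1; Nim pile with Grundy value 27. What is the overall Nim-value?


By the Sprague-Grundy theorem, the Grundy value of a sum of games is the XOR of individual Grundy values.
take-away game: Grundy value = 29. Running XOR: 0 XOR 29 = 29
Kayles strip: Grundy value = 1. Running XOR: 29 XOR 1 = 28
octal game heap: Grundy value = 37. Running XOR: 28 XOR 37 = 57
subtraction game: Grundy value = 1. Running XOR: 57 XOR 1 = 56
Nim pile: Grundy value = 27. Running XOR: 56 XOR 27 = 35
The combined Grundy value is 35.

35


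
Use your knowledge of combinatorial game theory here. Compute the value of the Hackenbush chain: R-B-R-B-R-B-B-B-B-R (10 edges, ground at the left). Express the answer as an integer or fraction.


Edges (from ground): R-B-R-B-R-B-B-B-B-R
By Berlekamp's sign-expansion rule, a Blue-Red Hackenbush stalk has the value of the surreal number whose sign sequence is the edge sequence with B -> + and R -> -.
Sign sequence: -+-+-++++-
Trace the sign expansion in the surreal number tree, starting from 0:
Edge 1: R (sign -) -> bounds (-inf, 0), value = -1
Edge 2: B (sign +) -> bounds (-1, 0), value = -1/2
Edge 3: R (sign -) -> bounds (-1, -1/2), value = -3/4
Edge 4: B (sign +) -> bounds (-3/4, -1/2), value = -5/8
Edge 5: R (sign -) -> bounds (-3/4, -5/8), value = -11/16
Edge 6: B (sign +) -> bounds (-11/16, -5/8), value = -21/32
Edge 7: B (sign +) -> bounds (-21/32, -5/8), value = -41/64
Edge 8: B (sign +) -> bounds (-41/64, -5/8), value = -81/128
Edge 9: B (sign +) -> bounds (-81/128, -5/8), value = -161/256
Edge 10: R (sign -) -> bounds (-81/128, -161/256), value = -323/512
Game value = -323/512

-323/512


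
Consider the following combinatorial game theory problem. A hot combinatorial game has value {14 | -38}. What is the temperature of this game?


The game is {14 | -38}, a switch {a | b} with numbers a > b.
Cooling {a | b} by t gives {a - t | b + t}, which stops being hot when a - t = b + t, i.e. at t = (a - b)/2. So the temperature of a switch is (a - b)/2.
Temperature = (Left option - Right option) / 2
= (14 - (-38)) / 2
= 52 / 2
= 26

26


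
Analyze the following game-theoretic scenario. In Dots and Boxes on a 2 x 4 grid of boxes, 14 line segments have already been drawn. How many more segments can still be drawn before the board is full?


Grid: 2 x 4 boxes, i.e. 3 rows and 5 columns of dots.
Horizontal edges: (rows + 1) * cols = 3 * 4 = 12
Vertical edges: rows * (cols + 1) = 2 * 5 = 10
Total edges: 12 + 10 = 22
Edges drawn: 14
Remaining: 22 - 14 = 8

8


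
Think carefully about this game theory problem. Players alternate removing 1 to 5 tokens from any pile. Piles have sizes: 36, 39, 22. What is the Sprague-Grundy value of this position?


Subtraction set: {1, 2, 3, 4, 5}
For this subtraction set, G(n) = n mod 6 (period = max + 1 = 6).
Pile 1 (size 36): G(36) = 36 mod 6 = 0
Pile 2 (size 39): G(39) = 39 mod 6 = 3
Pile 3 (size 22): G(22) = 22 mod 6 = 4
Total Grundy value = XOR of all: 0 XOR 3 XOR 4 = 7

7


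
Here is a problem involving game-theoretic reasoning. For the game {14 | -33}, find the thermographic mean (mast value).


Game = {14 | -33}, a switch {a | b} with numbers a > b.
Its thermograph has left wall a - t and right wall b + t, which meet at t = (a - b)/2, where both equal (a + b)/2. So the mast (mean value) is at (a + b)/2.
Mean = (14 + (-33))/2 = -19/2 = -19/2

-19/2


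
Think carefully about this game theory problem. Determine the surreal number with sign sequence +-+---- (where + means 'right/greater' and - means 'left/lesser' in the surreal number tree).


Sign expansion: +-+----
Rule: track bounds (lo, hi), initially (-inf, +inf). On '+', the current value becomes lo and we move to the simplest number in (value, hi): value + 1 if hi = +inf, otherwise the midpoint (value + hi)/2. On '-', the current value becomes hi and we move to value - 1 if lo = -inf, otherwise the midpoint (lo + value)/2.
Start at 0.
Step 1: sign = +, move right. Bounds: (0, +inf). Value = 1
Step 2: sign = -, move left. Bounds: (0, 1). Value = 1/2
Step 3: sign = +, move right. Bounds: (1/2, 1). Value = 3/4
Step 4: sign = -, move left. Bounds: (1/2, 3/4). Value = 5/8
Step 5: sign = -, move left. Bounds: (1/2, 5/8). Value = 9/16
Step 6: sign = -, move left. Bounds: (1/2, 9/16). Value = 17/32
Step 7: sign = -, move left. Bounds: (1/2, 17/32). Value = 33/64
The surreal number with sign expansion +-+---- is 33/64.

33/64


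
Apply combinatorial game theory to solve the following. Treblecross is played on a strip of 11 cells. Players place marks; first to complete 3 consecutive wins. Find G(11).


Treblecross: place X on empty cells; 3-in-a-row wins.
Playing within two cells of an existing X lets the opponent win at once, so sensible play treats the cells i-2..i+2 around each X as dead. The player left with no safe cell loses, so this is a normal-play take-away game on strips of safe cells.
Placing X at cell i (0-indexed) of a strip of k safe cells leaves independent strips of sizes max(0, i-2) and max(0, k-i-3). Hence G(k) = mex{ G(max(0,i-2)) XOR G(max(0,k-i-3)) : 0 <= i < k }, with G(0) = 0.
G(1): splits (0,0):0^0=0 -> mex({0}) = 1
G(2): splits (0,0):0^0=0 -> mex({0}) = 1
G(3): splits (0,0):0^0=0 -> mex({0}) = 1
G(4): splits (0,1):0^1=1 (0,0):0^0=0 -> mex({0, 1}) = 2
G(5): splits (0,2):0^1=1 (0,1):0^1=1 (0,0):0^0=0 -> mex({0, 1}) = 2
G(6) = mex({1}) = 0
G(7) = mex({0, 1, 2}) = 3
G(8) = mex({0, 1, 2}) = 3
G(9) = mex({0, 2}) = 1
G(10) = mex({0, 2, 3}) = 1
G(11) = mex({0, 3}) = 1
Therefore G(11) = 1.

1


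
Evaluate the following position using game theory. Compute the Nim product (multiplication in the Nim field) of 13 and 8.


Nim multiplication is bilinear over XOR: (u XOR v) * w = (u*w) XOR (v*w).
So we split each operand into its bit components and XOR the pairwise Nim products.
13 = 1 + 4 + 8 (as XOR of powers of 2).
8 = 8 (as XOR of powers of 2).
Using the standard Nim-product table on single bits:
  2*2 = 3,   2*4 = 8,   2*8 = 12,
  4*4 = 6,   4*8 = 11,  8*8 = 13,
and  1*x = x (identity), k*l = l*k (commutative).
Pairwise Nim products:
  1 * 8 = 8
  4 * 8 = 11
  8 * 8 = 13
XOR them: 8 XOR 11 XOR 13 = 14.
Result: 13 * 8 = 14 (in Nim).

14


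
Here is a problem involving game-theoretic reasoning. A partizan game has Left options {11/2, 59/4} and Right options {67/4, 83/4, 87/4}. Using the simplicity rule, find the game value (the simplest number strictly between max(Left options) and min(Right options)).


Left options: {11/2, 59/4}, max = 59/4
Right options: {67/4, 83/4, 87/4}, min = 67/4
All options are numbers and max(Left) < min(Right), so by the simplicity theorem the value is the simplest (earliest-born) number strictly between 59/4 and 67/4.
Integers 15 through 16 all lie strictly between 59/4 and 67/4.
Among integers, the simplest (lowest birthday = smallest |n|; 0 is born on day 0, +-n on day n) is 15.
No non-integer in the interval can be simpler: if x is a non-integer in the interval, then floor(x) or ceil(x) also lies in the interval (the interval contains an integer), and both are proper prefixes of x's sign expansion, i.e. born earlier. So the game value is 15.
Game value = 15

15


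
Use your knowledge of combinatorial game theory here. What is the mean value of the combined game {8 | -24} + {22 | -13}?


G1 = {8 | -24}, G2 = {22 | -13}
Each is a switch {a | b} with numbers a > b; its mean value is (a + b)/2, and mean value is additive over game sums: m(G1 + G2) = m(G1) + m(G2).
Mean of G1 = (8 + (-24))/2 = -16/2 = -8
Mean of G2 = (22 + (-13))/2 = 9/2 = 9/2
Mean of G1 + G2 = -8 + 9/2 = -7/2

-7/2


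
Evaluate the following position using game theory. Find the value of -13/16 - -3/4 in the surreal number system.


x = -13/16, y = -3/4
Converting to common denominator: 16
x = -13/16, y = -12/16
x - y = -13/16 - -3/4 = -1/16

-1/16


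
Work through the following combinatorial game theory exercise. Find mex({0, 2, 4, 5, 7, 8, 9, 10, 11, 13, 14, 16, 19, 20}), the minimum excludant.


Set = {0, 2, 4, 5, 7, 8, 9, 10, 11, 13, 14, 16, 19, 20}
0 is in the set.
1 is NOT in the set. This is the mex.
mex = 1

1


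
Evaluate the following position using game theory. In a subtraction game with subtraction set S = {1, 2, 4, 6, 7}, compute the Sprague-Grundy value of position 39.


The subtraction set is S = {1, 2, 4, 6, 7}.
G(k) = mex{ G(k - s) : s in S, s <= k }. We compute iteratively: G(0) = 0.
G(1) = mex({0}) = 1
G(2) = mex({0, 1}) = 2
G(3) = mex({1, 2}) = 0
G(4) = mex({0, 2}) = 1
G(5) = mex({0, 1}) = 2
G(6) = mex({0, 1, 2}) = 3
G(7) = mex({0, 1, 2, 3}) = 4
G(8) = mex({1, 2, 3, 4}) = 0
G(9) = mex({0, 2, 4}) = 1
G(10) = mex({0, 1, 3}) = 2
G(11) = mex({1, 2, 4}) = 0
G(12) = mex({0, 2, 3}) = 1
G(13) = mex({0, 1, 3, 4}) = 2
G(14) = mex({0, 1, 2, 4}) = 3
Observe that G(8)..G(14) = 0, 1, 2, 0, 1, 2, 3 repeats G(0)..G(6) = 0, 1, 2, 0, 1, 2, 3.
For k >= max(S) = 7, G(k) is determined by the previous 7 values G(k-7)..G(k-1); a window of 7 consecutive values has recurred shifted by 8, so by induction G(k + 8) = G(k) for all k >= 0: the sequence is periodic from the start with period 8.
One period: G(0..7) = 0, 1, 2, 0, 1, 2, 3, 4.
39 mod 8 = 7, so G(39) = G(7) = 4.

4


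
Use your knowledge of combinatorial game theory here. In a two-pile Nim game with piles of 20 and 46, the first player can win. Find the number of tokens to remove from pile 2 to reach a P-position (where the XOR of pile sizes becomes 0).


Piles: 20 and 46
Current XOR: 20 XOR 46 = 58 (non-zero, so this is an N-position).
To make the XOR zero, we need to find a move that balances the piles.
For pile 2 (size 46): target = 46 XOR 58 = 20
We reduce pile 2 from 46 to 20.
Tokens removed: 46 - 20 = 26
Verification: 20 XOR 20 = 0

26


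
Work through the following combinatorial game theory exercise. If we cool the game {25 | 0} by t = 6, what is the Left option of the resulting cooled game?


Original game: {25 | 0} (a switch {a | b} with a > b).
Cooling by t (for t below the temperature (a - b)/2 = 25/2) taxes each move by t: {a | b} cooled by t is {a - t | b + t}.
Cooling amount: t = 6
Cooled Left option: 25 - 6 = 19
Cooled Right option: 0 + 6 = 6
Cooled game: {19 | 6}
Left option = 19

19


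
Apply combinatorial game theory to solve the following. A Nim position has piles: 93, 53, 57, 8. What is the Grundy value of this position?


We need the XOR (exclusive or) of all pile sizes.
After XOR-ing pile 1 (size 93): 0 XOR 93 = 93
After XOR-ing pile 2 (size 53): 93 XOR 53 = 104
After XOR-ing pile 3 (size 57): 104 XOR 57 = 81
After XOR-ing pile 4 (size 8): 81 XOR 8 = 89
The Nim-value of this position is 89.

89


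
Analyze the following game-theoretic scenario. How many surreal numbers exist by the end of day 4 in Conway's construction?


Day 0: {|} = 0 is born. Count = 1.
Day n: the number of surreal numbers born by day n is 2^(n+1) - 1.
By day 0: 2^1 - 1 = 1
By day 1: 2^2 - 1 = 3
By day 2: 2^3 - 1 = 7
By day 3: 2^4 - 1 = 15
By day 4: 2^5 - 1 = 31
By day 4: 31 surreal numbers.

31


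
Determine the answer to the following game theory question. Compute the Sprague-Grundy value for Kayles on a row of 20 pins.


Kayles: a move removes 1 or 2 adjacent pins from a contiguous row.
Removing pins from a row of k leaves two independent rows (a, b) with a + b = k - 1 (one pin) or a + b = k - 2 (two pins); an end removal gives a = 0.
By Sprague-Grundy, G(k) = mex{ G(a) XOR G(b) } over all these splits. G(0) = 0.
G(1): splits (0,0):0^0=0 -> mex({0}) = 1
G(2): splits (0,1):0^1=1 (0,0):0^0=0 -> mex({0, 1}) = 2
G(3): splits (0,2):0^2=2 (1,1):1^1=0 (0,1):0^1=1 -> mex({0, 1, 2}) = 3
G(4): splits (0,3):0^3=3 (1,2):1^2=3 (0,2):0^2=2 (1,1):1^1=0 -> mex({0, 2, 3}) = 1
G(5): splits (0,4):0^1=1 (1,3):1^3=2 (2,2):2^2=0 (0,3):0^3=3 (1,2):1^2=3 -> mex({0, 1, 2, 3}) = 4
G(6) = mex({0, 1, 2, 4}) = 3
G(7) = mex({0, 1, 3, 4, 5}) = 2
G(8) = mex({0, 2, 3, 5, 6}) = 1
G(9) = mex({0, 1, 2, 3, 6, 7}) = 4
G(10) = mex({0, 1, 3, 4, 5, 7}) = 2
G(11) = mex({0, 1, 2, 3, 4, 5}) = 6
G(12) = mex({0, 1, 2, 3, 5, 6, 7}) = 4
G(13) = mex({0, 2, 3, 4, 6, 7}) = 1
G(14) = mex({0, 1, 4, 5, 6, 7}) = 2
G(15) = mex({0, 1, 2, 3, 4, 5, 6}) = 7
G(16) = mex({0, 2, 3, 5, 6, 7}) = 1
G(17) = mex({0, 1, 2, 3, 5, 6, 7}) = 4
G(18) = mex({0, 1, 2, 4, 5, 6}) = 3
G(19) = mex({0, 1, 3, 4, 5, 7}) = 2
G(20) = mex({0, 2, 3, 4, 5, 6, 7}) = 1
Therefore G(20) = 1.

1


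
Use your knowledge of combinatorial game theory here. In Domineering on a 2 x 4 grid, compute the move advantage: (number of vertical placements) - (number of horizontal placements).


Board is 2 x 4 (rows x cols).
Left (vertical) placements: (rows-1) * cols = 1 * 4 = 4
Right (horizontal) placements: rows * (cols-1) = 2 * 3 = 6
Advantage = Left - Right = 4 - 6 = -2

-2


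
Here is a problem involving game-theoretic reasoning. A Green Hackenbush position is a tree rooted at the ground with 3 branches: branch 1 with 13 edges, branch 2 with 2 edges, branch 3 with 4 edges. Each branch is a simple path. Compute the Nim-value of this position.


The tree has 3 branches from the ground vertex.
In Green Hackenbush, the Nim-value of a simple path of length k is k.
Branch 1: length 13, Nim-value = 13
Branch 2: length 2, Nim-value = 2
Branch 3: length 4, Nim-value = 4
Total Nim-value = XOR of all branch values:
0 XOR 13 = 13
13 XOR 2 = 15
15 XOR 4 = 11
Nim-value of the tree = 11

11


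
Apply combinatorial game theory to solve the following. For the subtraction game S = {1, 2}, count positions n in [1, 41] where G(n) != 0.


Subtraction set S = {1, 2}, so G(n) = n mod 3.
G(n) = 0 when n is a multiple of 3.
Multiples of 3 in [1, 41]: 13
N-positions (nonzero Grundy) = 41 - 13 = 28

28


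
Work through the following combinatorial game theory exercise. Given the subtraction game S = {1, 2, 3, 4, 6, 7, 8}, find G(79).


The subtraction set is S = {1, 2, 3, 4, 6, 7, 8}.
G(k) = mex{ G(k - s) : s in S, s <= k }. We compute iteratively: G(0) = 0.
G(1) = mex({0}) = 1
G(2) = mex({0, 1}) = 2
G(3) = mex({0, 1, 2}) = 3
G(4) = mex({0, 1, 2, 3}) = 4
G(5) = mex({1, 2, 3, 4}) = 0
G(6) = mex({0, 2, 3, 4}) = 1
G(7) = mex({0, 1, 3, 4}) = 2
G(8) = mex({0, 1, 2, 4}) = 3
G(9) = mex({0, 1, 2, 3}) = 4
G(10) = mex({1, 2, 3, 4}) = 0
G(11) = mex({0, 2, 3, 4}) = 1
G(12) = mex({0, 1, 3, 4}) = 2
Observe that G(5)..G(12) = 0, 1, 2, 3, 4, 0, 1, 2 repeats G(0)..G(7) = 0, 1, 2, 3, 4, 0, 1, 2.
For k >= max(S) = 8, G(k) is determined by the previous 8 values G(k-8)..G(k-1); a window of 8 consecutive values has recurred shifted by 5, so by induction G(k + 5) = G(k) for all k >= 0: the sequence is periodic from the start with period 5.
One period: G(0..4) = 0, 1, 2, 3, 4.
79 mod 5 = 4, so G(79) = G(4) = 4.

4


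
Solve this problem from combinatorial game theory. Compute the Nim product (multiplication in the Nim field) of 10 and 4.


Nim multiplication is bilinear over XOR: (u XOR v) * w = (u*w) XOR (v*w).
So we split each operand into its bit components and XOR the pairwise Nim products.
10 = 2 + 8 (as XOR of powers of 2).
4 = 4 (as XOR of powers of 2).
Using the standard Nim-product table on single bits:
  2*2 = 3,   2*4 = 8,   2*8 = 12,
  4*4 = 6,   4*8 = 11,  8*8 = 13,
and  1*x = x (identity), k*l = l*k (commutative).
Pairwise Nim products:
  2 * 4 = 8
  8 * 4 = 11
XOR them: 8 XOR 11 = 3.
Result: 10 * 4 = 3 (in Nim).

3


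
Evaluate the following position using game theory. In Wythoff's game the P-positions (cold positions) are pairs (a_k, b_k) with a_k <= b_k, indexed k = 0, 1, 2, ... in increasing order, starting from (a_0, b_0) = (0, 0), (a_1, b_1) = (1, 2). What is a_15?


By Wythoff's theorem, a_k = floor(k * phi) and b_k = floor(k * phi^2) = a_k + k, where phi = (1 + sqrt(5))/2 is the golden ratio.
phi = (1 + sqrt(5))/2 = 1.618034
k = 15
k * phi = 15 * 1.618034 = 24.270510
a_15 = floor(k * phi) = 24

24


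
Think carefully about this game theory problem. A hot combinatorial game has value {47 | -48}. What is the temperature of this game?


The game is {47 | -48}, a switch {a | b} with numbers a > b.
Cooling {a | b} by t gives {a - t | b + t}, which stops being hot when a - t = b + t, i.e. at t = (a - b)/2. So the temperature of a switch is (a - b)/2.
Temperature = (Left option - Right option) / 2
= (47 - (-48)) / 2
= 95 / 2
= 95/2

95/2


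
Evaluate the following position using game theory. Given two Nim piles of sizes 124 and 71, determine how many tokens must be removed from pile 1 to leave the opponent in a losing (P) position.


Piles: 124 and 71
Current XOR: 124 XOR 71 = 59 (non-zero, so this is an N-position).
To make the XOR zero, we need to find a move that balances the piles.
For pile 1 (size 124): target = 124 XOR 59 = 71
We reduce pile 1 from 124 to 71.
Tokens removed: 124 - 71 = 53
Verification: 71 XOR 71 = 0

53


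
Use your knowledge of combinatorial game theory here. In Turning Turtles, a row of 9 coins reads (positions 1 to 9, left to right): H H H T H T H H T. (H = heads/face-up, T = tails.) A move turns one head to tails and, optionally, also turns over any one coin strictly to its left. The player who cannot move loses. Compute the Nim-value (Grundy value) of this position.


Coins: H H H T H T H H T
Key fact: a single head at position k behaves exactly like a Nim heap of size k (turning it to T and optionally flipping a coin at j < k corresponds to moving the heap from k to j, or to 0), and heads combine as a disjunctive sum (two heads at the same place would cancel, matching j XOR j = 0). So the Nim-value is the XOR of the 1-indexed positions of the heads.
Face-up positions (1-indexed): [1, 2, 3, 5, 7, 8]
XOR 0 with 1: 0 XOR 1 = 1
XOR 1 with 2: 1 XOR 2 = 3
XOR 3 with 3: 3 XOR 3 = 0
XOR 0 with 5: 0 XOR 5 = 5
XOR 5 with 7: 5 XOR 7 = 2
XOR 2 with 8: 2 XOR 8 = 10
Nim-value = 10

10


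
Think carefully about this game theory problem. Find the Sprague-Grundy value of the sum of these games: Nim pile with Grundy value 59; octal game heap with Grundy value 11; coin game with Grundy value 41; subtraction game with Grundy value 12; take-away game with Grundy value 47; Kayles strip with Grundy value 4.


By the Sprague-Grundy theorem, the Grundy value of a sum of games is the XOR of individual Grundy values.
Nim pile: Grundy value = 59. Running XOR: 0 XOR 59 = 59
octal game heap: Grundy value = 11. Running XOR: 59 XOR 11 = 48
coin game: Grundy value = 41. Running XOR: 48 XOR 41 = 25
subtraction game: Grundy value = 12. Running XOR: 25 XOR 12 = 21
take-away game: Grundy value = 47. Running XOR: 21 XOR 47 = 58
Kayles strip: Grundy value = 4. Running XOR: 58 XOR 4 = 62
The combined Grundy value is 62.

62


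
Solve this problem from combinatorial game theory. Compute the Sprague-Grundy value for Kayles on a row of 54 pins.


Kayles: a move removes 1 or 2 adjacent pins from a contiguous row.
Removing pins from a row of k leaves two independent rows (a, b) with a + b = k - 1 (one pin) or a + b = k - 2 (two pins); an end removal gives a = 0.
By Sprague-Grundy, G(k) = mex{ G(a) XOR G(b) } over all these splits. G(0) = 0.
G(1): splits (0,0):0^0=0 -> mex({0}) = 1
G(2): splits (0,1):0^1=1 (0,0):0^0=0 -> mex({0, 1}) = 2
G(3): splits (0,2):0^2=2 (1,1):1^1=0 (0,1):0^1=1 -> mex({0, 1, 2}) = 3
G(4): splits (0,3):0^3=3 (1,2):1^2=3 (0,2):0^2=2 (1,1):1^1=0 -> mex({0, 2, 3}) = 1
G(5): splits (0,4):0^1=1 (1,3):1^3=2 (2,2):2^2=0 (0,3):0^3=3 (1,2):1^2=3 -> mex({0, 1, 2, 3}) = 4
G(6) = mex({0, 1, 2, 4}) = 3
G(7) = mex({0, 1, 3, 4, 5}) = 2
G(8) = mex({0, 2, 3, 5, 6}) = 1
G(9) = mex({0, 1, 2, 3, 6, 7}) = 4
G(10) = mex({0, 1, 3, 4, 5, 7}) = 2
G(11) = mex({0, 1, 2, 3, 4, 5}) = 6
G(12) = mex({0, 1, 2, 3, 5, 6, 7}) = 4
G(13) = mex({0, 2, 3, 4, 6, 7}) = 1
G(14) = mex({0, 1, 4, 5, 6, 7}) = 2
G(15) = mex({0, 1, 2, 3, 4, 5, 6}) = 7
G(16) = mex({0, 2, 3, 5, 6, 7}) = 1
G(17) = mex({0, 1, 2, 3, 5, 6, 7}) = 4
G(18) = mex({0, 1, 2, 4, 5, 6}) = 3
G(19) = mex({0, 1, 3, 4, 5, 7}) = 2
G(20) = mex({0, 2, 3, 4, 5, 6, 7}) = 1
G(21) = mex({0, 1, 2, 3, 5, 6, 7}) = 4
G(22) = mex({0, 1, 2, 3, 4, 5, 7}) = 6
G(23) = mex({0, 1, 2, 3, 4, 5, 6}) = 7
G(24) = mex({0, 1, 2, 3, 5, 6, 7}) = 4
G(25) = mex({0, 2, 3, 4, 6, 7}) = 1
G(26) = mex({0, 1, 3, 4, 5, 6, 7}) = 2
G(27) = mex({0, 1, 2, 3, 4, 5, 6, 7}) = 8
G(28) = mex({0, 1, 2, 3, 4, 6, 7, 8}) = 5
G(29) = mex({0, 1, 2, 3, 5, 6, 7, 8, 9}) = 4
G(30) = mex({0, 1, 2, 3, 4, 5, 6, 9, 10}) = 7
G(31) = mex({0, 1, 3, 4, 5, 7, 10, 11}) = 2
G(32) = mex({0, 2, 3, 4, 5, 6, 7, 9, 11}) = 1
G(33) = mex({0, 1, 2, 3, 4, 5, 6, 7, 9, 12}) = 8
G(34) = mex({0, 1, 2, 3, 4, 5, 7, 8, 11, 12}) = 6
G(35) = mex({0, 1, 2, 3, 4, 5, 6, 8, 9, 10, 11}) = 7
G(36) = mex({0, 1, 2, 3, 5, 6, 7, 9, 10}) = 4
G(37) = mex({0, 2, 3, 4, 6, 7, 9, 10, 11, 12}) = 1
G(38) = mex({0, 1, 3, 4, 5, 6, 7, 9, 10, 11, 12}) = 2
G(39) = mex({0, 1, 2, 4, 5, 6, 7, 9, 10, 12, 14}) = 3
G(40) = mex({0, 2, 3, 4, 6, 7, 11, 12, 14}) = 1
G(41) = mex({0, 1, 2, 3, 5, 6, 7, 9, 10, 11, 12}) = 4
G(42) = mex({0, 1, 2, 3, 4, 5, 6, 9, 10}) = 7
G(43) = mex({0, 1, 3, 4, 5, 7, 9, 10, 12, 15}) = 2
G(44) = mex({0, 2, 3, 4, 5, 6, 7, 9, 10, 12, 15}) = 1
G(45) = mex({0, 1, 2, 3, 4, 5, 6, 7, 9, 10, 12, 14}) = 8
G(46) = mex({0, 1, 3, 4, 5, 7, 8, 11, 12, 14}) = 2
G(47) = mex({0, 1, 2, 3, 4, 5, 6, 8, 9, 10, 11, 12}) = 7
G(48) = mex({0, 1, 2, 3, 5, 6, 7, 9, 10}) = 4
G(49) = mex({0, 2, 3, 4, 6, 7, 9, 10, 11, 12, 15}) = 1
G(50) = mex({0, 1, 4, 5, 6, 7, 9, 11, 12, 14, 15}) = 2
G(51) = mex({0, 1, 2, 3, 4, 5, 6, 7, 9, 12, 14, 15}) = 8
G(52) = mex({0, 2, 3, 4, 5, 6, 7, 8, 11, 12, 15}) = 1
G(53) = mex({0, 1, 2, 3, 5, 6, 7, 8, 9, 10, 11, 12}) = 4
G(54) = mex({0, 1, 2, 3, 4, 5, 6, 9, 10}) = 7
Therefore G(54) = 7.

7


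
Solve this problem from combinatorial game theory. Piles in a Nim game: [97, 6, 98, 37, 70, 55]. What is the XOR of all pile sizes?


We need the XOR (exclusive or) of all pile sizes.
After XOR-ing pile 1 (size 97): 0 XOR 97 = 97
After XOR-ing pile 2 (size 6): 97 XOR 6 = 103
After XOR-ing pile 3 (size 98): 103 XOR 98 = 5
After XOR-ing pile 4 (size 37): 5 XOR 37 = 32
After XOR-ing pile 5 (size 70): 32 XOR 70 = 102
After XOR-ing pile 6 (size 55): 102 XOR 55 = 81
The Nim-value of this position is 81.

81


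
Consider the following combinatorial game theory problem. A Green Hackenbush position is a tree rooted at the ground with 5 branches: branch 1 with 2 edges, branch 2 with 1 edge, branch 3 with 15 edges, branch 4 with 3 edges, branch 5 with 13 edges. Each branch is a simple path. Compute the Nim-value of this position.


The tree has 5 branches from the ground vertex.
In Green Hackenbush, the Nim-value of a simple path of length k is k.
Branch 1: length 2, Nim-value = 2
Branch 2: length 1, Nim-value = 1
Branch 3: length 15, Nim-value = 15
Branch 4: length 3, Nim-value = 3
Branch 5: length 13, Nim-value = 13
Total Nim-value = XOR of all branch values:
0 XOR 2 = 2
2 XOR 1 = 3
3 XOR 15 = 12
12 XOR 3 = 15
15 XOR 13 = 2
Nim-value of the tree = 2

2


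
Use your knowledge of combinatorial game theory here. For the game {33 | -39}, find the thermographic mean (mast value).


Game = {33 | -39}, a switch {a | b} with numbers a > b.
Its thermograph has left wall a - t and right wall b + t, which meet at t = (a - b)/2, where both equal (a + b)/2. So the mast (mean value) is at (a + b)/2.
Mean = (33 + (-39))/2 = -6/2 = -3

-3


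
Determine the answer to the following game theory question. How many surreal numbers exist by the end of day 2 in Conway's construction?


Day 0: {|} = 0 is born. Count = 1.
Day n: the number of surreal numbers born by day n is 2^(n+1) - 1.
By day 0: 2^1 - 1 = 1
By day 1: 2^2 - 1 = 3
By day 2: 2^3 - 1 = 7
By day 2: 7 surreal numbers.

7


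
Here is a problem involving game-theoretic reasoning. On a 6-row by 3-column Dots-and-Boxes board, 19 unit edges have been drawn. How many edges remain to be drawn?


Grid: 6 x 3 boxes, i.e. 7 rows and 4 columns of dots.
Horizontal edges: (rows + 1) * cols = 7 * 3 = 21
Vertical edges: rows * (cols + 1) = 6 * 4 = 24
Total edges: 21 + 24 = 45
Edges drawn: 19
Remaining: 45 - 19 = 26

26


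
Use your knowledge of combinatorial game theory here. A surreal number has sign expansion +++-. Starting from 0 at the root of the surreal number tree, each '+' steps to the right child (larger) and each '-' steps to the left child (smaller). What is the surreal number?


Sign expansion: +++-
Rule: track bounds (lo, hi), initially (-inf, +inf). On '+', the current value becomes lo and we move to the simplest number in (value, hi): value + 1 if hi = +inf, otherwise the midpoint (value + hi)/2. On '-', the current value becomes hi and we move to value - 1 if lo = -inf, otherwise the midpoint (lo + value)/2.
Start at 0.
Step 1: sign = +, move right. Bounds: (0, +inf). Value = 1
Step 2: sign = +, move right. Bounds: (1, +inf). Value = 2
Step 3: sign = +, move right. Bounds: (2, +inf). Value = 3
Step 4: sign = -, move left. Bounds: (2, 3). Value = 5/2
The surreal number with sign expansion +++- is 5/2.

5/2


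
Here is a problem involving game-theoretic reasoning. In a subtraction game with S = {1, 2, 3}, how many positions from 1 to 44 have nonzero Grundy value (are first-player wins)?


Subtraction set S = {1, 2, 3}, so G(n) = n mod 4.
G(n) = 0 when n is a multiple of 4.
Multiples of 4 in [1, 44]: 11
N-positions (nonzero Grundy) = 44 - 11 = 33

33


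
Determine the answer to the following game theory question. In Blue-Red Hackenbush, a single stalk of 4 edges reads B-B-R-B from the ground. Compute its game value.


Edges (from ground): B-B-R-B
By Berlekamp's sign-expansion rule, a Blue-Red Hackenbush stalk has the value of the surreal number whose sign sequence is the edge sequence with B -> + and R -> -.
Sign sequence: ++-+
Trace the sign expansion in the surreal number tree, starting from 0:
Edge 1: B (sign +) -> bounds (0, +inf), value = 1
Edge 2: B (sign +) -> bounds (1, +inf), value = 2
Edge 3: R (sign -) -> bounds (1, 2), value = 3/2
Edge 4: B (sign +) -> bounds (3/2, 2), value = 7/4
Game value = 7/4

7/4


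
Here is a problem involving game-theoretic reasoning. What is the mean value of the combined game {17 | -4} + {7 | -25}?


G1 = {17 | -4}, G2 = {7 | -25}
Each is a switch {a | b} with numbers a > b; its mean value is (a + b)/2, and mean value is additive over game sums: m(G1 + G2) = m(G1) + m(G2).
Mean of G1 = (17 + (-4))/2 = 13/2 = 13/2
Mean of G2 = (7 + (-25))/2 = -18/2 = -9
Mean of G1 + G2 = 13/2 + -9 = -5/2

-5/2


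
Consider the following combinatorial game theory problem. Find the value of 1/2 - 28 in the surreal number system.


x = 1/2, y = 28
Converting to common denominator: 2
x = 1/2, y = 56/2
x - y = 1/2 - 28 = -55/2

-55/2


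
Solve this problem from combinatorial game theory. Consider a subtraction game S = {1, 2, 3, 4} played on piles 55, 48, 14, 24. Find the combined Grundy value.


Subtraction set: {1, 2, 3, 4}
For this subtraction set, G(n) = n mod 5 (period = max + 1 = 5).
Pile 1 (size 55): G(55) = 55 mod 5 = 0
Pile 2 (size 48): G(48) = 48 mod 5 = 3
Pile 3 (size 14): G(14) = 14 mod 5 = 4
Pile 4 (size 24): G(24) = 24 mod 5 = 4
Total Grundy value = XOR of all: 0 XOR 3 XOR 4 XOR 4 = 3

3


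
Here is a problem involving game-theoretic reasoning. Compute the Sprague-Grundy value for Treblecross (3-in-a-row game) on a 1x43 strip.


Treblecross: place X on empty cells; 3-in-a-row wins.
Playing within two cells of an existing X lets the opponent win at once, so sensible play treats the cells i-2..i+2 around each X as dead. The player left with no safe cell loses, so this is a normal-play take-away game on strips of safe cells.
Placing X at cell i (0-indexed) of a strip of k safe cells leaves independent strips of sizes max(0, i-2) and max(0, k-i-3). Hence G(k) = mex{ G(max(0,i-2)) XOR G(max(0,k-i-3)) : 0 <= i < k }, with G(0) = 0.
G(1): splits (0,0):0^0=0 -> mex({0}) = 1
G(2): splits (0,0):0^0=0 -> mex({0}) = 1
G(3): splits (0,0):0^0=0 -> mex({0}) = 1
G(4): splits (0,1):0^1=1 (0,0):0^0=0 -> mex({0, 1}) = 2
G(5): splits (0,2):0^1=1 (0,1):0^1=1 (0,0):0^0=0 -> mex({0, 1}) = 2
G(6) = mex({1}) = 0
G(7) = mex({0, 1, 2}) = 3
G(8) = mex({0, 1, 2}) = 3
G(9) = mex({0, 2}) = 1
G(10) = mex({0, 2, 3}) = 1
G(11) = mex({0, 3}) = 1
G(12) = mex({1, 3}) = 0
G(13) = mex({0, 1, 2, 3}) = 4
G(14) = mex({0, 1, 2}) = 3
G(15) = mex({0, 1, 2}) = 3
G(16) = mex({0, 1, 2, 4}) = 3
G(17) = mex({0, 1, 3, 4}) = 2
G(18) = mex({0, 1, 3, 4}) = 2
G(19) = mex({0, 1, 3, 5}) = 2
G(20) = mex({0, 1, 2, 3, 5}) = 4
G(21) = mex({0, 1, 2, 3, 5}) = 4
G(22) = mex({1, 2, 6}) = 0
G(23) = mex({0, 1, 2, 3, 4, 6}) = 5
G(24) = mex({0, 1, 2, 3, 4}) = 5
G(25) = mex({0, 1, 3, 4, 7}) = 2
G(26) = mex({0, 1, 3, 4, 5, 7}) = 2
G(27) = mex({0, 1, 3, 5}) = 2
G(28) = mex({0, 1, 2, 5}) = 3
G(29) = mex({0, 1, 2, 4, 5, 6}) = 3
G(30) = mex({1, 2, 4, 6}) = 0
G(31) = mex({0, 1, 2, 3, 4, 6}) = 5
G(32) = mex({1, 2, 3, 4, 7}) = 0
G(33) = mex({0, 3, 7}) = 1
G(34) = mex({0, 2, 3, 5, 7}) = 1
G(35) = mex({0, 2, 3, 5, 6}) = 1
G(36) = mex({0, 1, 2, 5, 6}) = 3
G(37) = mex({0, 1, 2, 4, 5, 6}) = 3
G(38) = mex({0, 1, 2, 4}) = 3
G(39) = mex({0, 1, 2, 3, 4, 7}) = 5
G(40) = mex({0, 1, 2, 3, 4, 5, 7}) = 6
G(41) = mex({0, 1, 2, 3, 5, 7}) = 4
G(42) = mex({0, 1, 2, 3, 5, 6, 7}) = 4
G(43) = mex({0, 2, 3, 5, 6}) = 1
Therefore G(43) = 1.

1


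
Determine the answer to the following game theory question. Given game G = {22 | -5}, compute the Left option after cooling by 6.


Original game: {22 | -5} (a switch {a | b} with a > b).
Cooling by t (for t below the temperature (a - b)/2 = 27/2) taxes each move by t: {a | b} cooled by t is {a - t | b + t}.
Cooling amount: t = 6
Cooled Left option: 22 - 6 = 16
Cooled Right option: -5 + 6 = 1
Cooled game: {16 | 1}
Left option = 16

16


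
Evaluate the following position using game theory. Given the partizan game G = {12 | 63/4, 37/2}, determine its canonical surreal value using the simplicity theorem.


Left options: {12}, max = 12
Right options: {63/4, 37/2}, min = 63/4
All options are numbers and max(Left) < min(Right), so by the simplicity theorem the value is the simplest (earliest-born) number strictly between 12 and 63/4.
Integers 13 through 15 all lie strictly between 12 and 63/4.
Among integers, the simplest (lowest birthday = smallest |n|; 0 is born on day 0, +-n on day n) is 13.
No non-integer in the interval can be simpler: if x is a non-integer in the interval, then floor(x) or ceil(x) also lies in the interval (the interval contains an integer), and both are proper prefixes of x's sign expansion, i.e. born earlier. So the game value is 13.
Game value = 13

13


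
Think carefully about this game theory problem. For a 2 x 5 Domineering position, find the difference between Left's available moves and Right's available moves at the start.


Board is 2 x 5 (rows x cols).
Left (vertical) placements: (rows-1) * cols = 1 * 5 = 5
Right (horizontal) placements: rows * (cols-1) = 2 * 4 = 8
Advantage = Left - Right = 5 - 8 = -3

-3


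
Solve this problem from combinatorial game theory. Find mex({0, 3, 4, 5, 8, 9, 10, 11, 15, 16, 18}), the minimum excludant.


Set = {0, 3, 4, 5, 8, 9, 10, 11, 15, 16, 18}
0 is in the set.
1 is NOT in the set. This is the mex.
mex = 1

1


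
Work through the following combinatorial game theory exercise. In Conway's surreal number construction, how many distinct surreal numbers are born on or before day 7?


Day 0: {|} = 0 is born. Count = 1.
Day n: the number of surreal numbers born by day n is 2^(n+1) - 1.
By day 0: 2^1 - 1 = 1
By day 1: 2^2 - 1 = 3
By day 2: 2^3 - 1 = 7
By day 3: 2^4 - 1 = 15
By day 4: 2^5 - 1 = 31
By day 5: 2^6 - 1 = 63
By day 6: 2^7 - 1 = 127
By day 7: 2^8 - 1 = 255
By day 7: 255 surreal numbers.

255


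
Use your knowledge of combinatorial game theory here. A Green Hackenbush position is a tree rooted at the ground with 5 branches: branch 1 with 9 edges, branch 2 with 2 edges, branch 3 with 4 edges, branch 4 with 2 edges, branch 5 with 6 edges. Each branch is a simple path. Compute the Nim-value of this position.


The tree has 5 branches from the ground vertex.
In Green Hackenbush, the Nim-value of a simple path of length k is k.
Branch 1: length 9, Nim-value = 9
Branch 2: length 2, Nim-value = 2
Branch 3: length 4, Nim-value = 4
Branch 4: length 2, Nim-value = 2
Branch 5: length 6, Nim-value = 6
Total Nim-value = XOR of all branch values:
0 XOR 9 = 9
9 XOR 2 = 11
11 XOR 4 = 15
15 XOR 2 = 13
13 XOR 6 = 11
Nim-value of the tree = 11

11


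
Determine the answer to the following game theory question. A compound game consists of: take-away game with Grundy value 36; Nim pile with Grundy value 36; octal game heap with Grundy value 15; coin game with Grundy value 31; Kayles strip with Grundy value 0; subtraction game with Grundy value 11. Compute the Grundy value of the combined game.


By the Sprague-Grundy theorem, the Grundy value of a sum of games is the XOR of individual Grundy values.
take-away game: Grundy value = 36. Running XOR: 0 XOR 36 = 36
Nim pile: Grundy value = 36. Running XOR: 36 XOR 36 = 0
octal game heap: Grundy value = 15. Running XOR: 0 XOR 15 = 15
coin game: Grundy value = 31. Running XOR: 15 XOR 31 = 16
Kayles strip: Grundy value = 0. Running XOR: 16 XOR 0 = 16
subtraction game: Grundy value = 11. Running XOR: 16 XOR 11 = 27
The combined Grundy value is 27.

27


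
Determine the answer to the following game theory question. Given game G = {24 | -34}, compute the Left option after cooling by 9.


Original game: {24 | -34} (a switch {a | b} with a > b).
Cooling by t (for t below the temperature (a - b)/2 = 29) taxes each move by t: {a | b} cooled by t is {a - t | b + t}.
Cooling amount: t = 9
Cooled Left option: 24 - 9 = 15
Cooled Right option: -34 + 9 = -25
Cooled game: {15 | -25}
Left option = 15

15


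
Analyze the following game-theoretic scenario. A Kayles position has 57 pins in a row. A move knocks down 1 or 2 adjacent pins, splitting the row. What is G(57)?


Kayles: a move removes 1 or 2 adjacent pins from a contiguous row.
Removing pins from a row of k leaves two independent rows (a, b) with a + b = k - 1 (one pin) or a + b = k - 2 (two pins); an end removal gives a = 0.
By Sprague-Grundy, G(k) = mex{ G(a) XOR G(b) } over all these splits. G(0) = 0.
G(1): splits (0,0):0^0=0 -> mex({0}) = 1
G(2): splits (0,1):0^1=1 (0,0):0^0=0 -> mex({0, 1}) = 2
G(3): splits (0,2):0^2=2 (1,1):1^1=0 (0,1):0^1=1 -> mex({0, 1, 2}) = 3
G(4): splits (0,3):0^3=3 (1,2):1^2=3 (0,2):0^2=2 (1,1):1^1=0 -> mex({0, 2, 3}) = 1
G(5): splits (0,4):0^1=1 (1,3):1^3=2 (2,2):2^2=0 (0,3):0^3=3 (1,2):1^2=3 -> mex({0, 1, 2, 3}) = 4
G(6) = mex({0, 1, 2, 4}) = 3
G(7) = mex({0, 1, 3, 4, 5}) = 2
G(8) = mex({0, 2, 3, 5, 6}) = 1
G(9) = mex({0, 1, 2, 3, 6, 7}) = 4
G(10) = mex({0, 1, 3, 4, 5, 7}) = 2
G(11) = mex({0, 1, 2, 3, 4, 5}) = 6
G(12) = mex({0, 1, 2, 3, 5, 6, 7}) = 4
G(13) = mex({0, 2, 3, 4, 6, 7}) = 1
G(14) = mex({0, 1, 4, 5, 6, 7}) = 2
G(15) = mex({0, 1, 2, 3, 4, 5, 6}) = 7
G(16) = mex({0, 2, 3, 5, 6, 7}) = 1
G(17) = mex({0, 1, 2, 3, 5, 6, 7}) = 4
G(18) = mex({0, 1, 2, 4, 5, 6}) = 3
G(19) = mex({0, 1, 3, 4, 5, 7}) = 2
G(20) = mex({0, 2, 3, 4, 5, 6, 7}) = 1
G(21) = mex({0, 1, 2, 3, 5, 6, 7}) = 4
G(22) = mex({0, 1, 2, 3, 4, 5, 7}) = 6
G(23) = mex({0, 1, 2, 3, 4, 5, 6}) = 7
G(24) = mex({0, 1, 2, 3, 5, 6, 7}) = 4
G(25) = mex({0, 2, 3, 4, 6, 7}) = 1
G(26) = mex({0, 1, 3, 4, 5, 6, 7}) = 2
G(27) = mex({0, 1, 2, 3, 4, 5, 6, 7}) = 8
G(28) = mex({0, 1, 2, 3, 4, 6, 7, 8}) = 5
G(29) = mex({0, 1, 2, 3, 5, 6, 7, 8, 9}) = 4
G(30) = mex({0, 1, 2, 3, 4, 5, 6, 9, 10}) = 7
G(31) = mex({0, 1, 3, 4, 5, 7, 10, 11}) = 2
G(32) = mex({0, 2, 3, 4, 5, 6, 7, 9, 11}) = 1
G(33) = mex({0, 1, 2, 3, 4, 5, 6, 7, 9, 12}) = 8
G(34) = mex({0, 1, 2, 3, 4, 5, 7, 8, 11, 12}) = 6
G(35) = mex({0, 1, 2, 3, 4, 5, 6, 8, 9, 10, 11}) = 7
G(36) = mex({0, 1, 2, 3, 5, 6, 7, 9, 10}) = 4
G(37) = mex({0, 2, 3, 4, 6, 7, 9, 10, 11, 12}) = 1
G(38) = mex({0, 1, 3, 4, 5, 6, 7, 9, 10, 11, 12}) = 2
G(39) = mex({0, 1, 2, 4, 5, 6, 7, 9, 10, 12, 14}) = 3
G(40) = mex({0, 2, 3, 4, 6, 7, 11, 12, 14}) = 1
G(41) = mex({0, 1, 2, 3, 5, 6, 7, 9, 10, 11, 12}) = 4
G(42) = mex({0, 1, 2, 3, 4, 5, 6, 9, 10}) = 7
G(43) = mex({0, 1, 3, 4, 5, 7, 9, 10, 12, 15}) = 2
G(44) = mex({0, 2, 3, 4, 5, 6, 7, 9, 10, 12, 15}) = 1
G(45) = mex({0, 1, 2, 3, 4, 5, 6, 7, 9, 10, 12, 14}) = 8
G(46) = mex({0, 1, 3, 4, 5, 7, 8, 11, 12, 14}) = 2
G(47) = mex({0, 1, 2, 3, 4, 5, 6, 8, 9, 10, 11, 12}) = 7
G(48) = mex({0, 1, 2, 3, 5, 6, 7, 9, 10}) = 4
G(49) = mex({0, 2, 3, 4, 6, 7, 9, 10, 11, 12, 15}) = 1
G(50) = mex({0, 1, 4, 5, 6, 7, 9, 11, 12, 14, 15}) = 2
G(51) = mex({0, 1, 2, 3, 4, 5, 6, 7, 9, 12, 14, 15}) = 8
G(52) = mex({0, 2, 3, 4, 5, 6, 7, 8, 11, 12, 15}) = 1
G(53) = mex({0, 1, 2, 3, 5, 6, 7, 8, 9, 10, 11, 12}) = 4
G(54) = mex({0, 1, 2, 3, 4, 5, 6, 9, 10}) = 7
G(55) = mex({0, 1, 3, 4, 5, 7, 9, 10, 11, 12}) = 2
G(56) = mex({0, 2, 3, 4, 5, 6, 7, 9, 10, 11, 12, 13, 14}) = 1
G(57) = mex({0, 1, 2, 3, 5, 6, 7, 9, 10, 12, 13, 14, 15}) = 4
Therefore G(57) = 4.

4
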